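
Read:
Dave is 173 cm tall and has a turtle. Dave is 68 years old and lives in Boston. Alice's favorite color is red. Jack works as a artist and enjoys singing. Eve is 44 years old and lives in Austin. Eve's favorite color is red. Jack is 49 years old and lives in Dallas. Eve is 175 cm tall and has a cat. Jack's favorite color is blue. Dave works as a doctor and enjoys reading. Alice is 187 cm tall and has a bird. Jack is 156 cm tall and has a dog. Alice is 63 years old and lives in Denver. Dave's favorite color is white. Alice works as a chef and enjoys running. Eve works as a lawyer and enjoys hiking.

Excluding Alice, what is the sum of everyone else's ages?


Sum (excluding Alice): 161

161


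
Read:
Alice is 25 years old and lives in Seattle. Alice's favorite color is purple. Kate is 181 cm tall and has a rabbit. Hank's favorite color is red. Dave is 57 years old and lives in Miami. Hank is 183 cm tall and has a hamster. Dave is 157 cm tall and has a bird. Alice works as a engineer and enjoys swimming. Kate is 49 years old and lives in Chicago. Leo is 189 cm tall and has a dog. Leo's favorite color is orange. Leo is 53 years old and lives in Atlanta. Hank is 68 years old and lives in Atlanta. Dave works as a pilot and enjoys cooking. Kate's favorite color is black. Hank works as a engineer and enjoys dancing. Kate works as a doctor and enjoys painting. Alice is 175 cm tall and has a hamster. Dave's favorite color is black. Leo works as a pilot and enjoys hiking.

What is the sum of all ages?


53+49+25+57+68 = 252

252


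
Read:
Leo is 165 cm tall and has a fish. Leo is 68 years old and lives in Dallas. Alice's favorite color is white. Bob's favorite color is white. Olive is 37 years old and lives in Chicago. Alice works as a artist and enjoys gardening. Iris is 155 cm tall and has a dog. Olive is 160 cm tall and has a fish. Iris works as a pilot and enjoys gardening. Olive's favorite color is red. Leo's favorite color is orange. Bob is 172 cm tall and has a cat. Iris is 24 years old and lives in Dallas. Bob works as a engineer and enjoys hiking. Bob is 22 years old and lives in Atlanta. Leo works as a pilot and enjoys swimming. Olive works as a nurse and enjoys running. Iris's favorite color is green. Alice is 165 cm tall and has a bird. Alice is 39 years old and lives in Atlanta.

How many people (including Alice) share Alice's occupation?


Alice is a artist. Count = 1

1


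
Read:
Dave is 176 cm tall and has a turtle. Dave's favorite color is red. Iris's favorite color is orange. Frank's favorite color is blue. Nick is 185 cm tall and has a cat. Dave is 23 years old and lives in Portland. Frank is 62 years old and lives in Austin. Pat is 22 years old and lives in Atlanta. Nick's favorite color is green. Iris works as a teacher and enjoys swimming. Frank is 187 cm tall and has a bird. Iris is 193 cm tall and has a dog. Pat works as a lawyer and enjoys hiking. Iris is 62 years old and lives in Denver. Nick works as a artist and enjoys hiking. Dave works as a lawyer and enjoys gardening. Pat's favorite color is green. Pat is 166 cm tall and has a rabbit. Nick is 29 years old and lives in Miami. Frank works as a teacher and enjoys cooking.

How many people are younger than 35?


Filter: 3

3


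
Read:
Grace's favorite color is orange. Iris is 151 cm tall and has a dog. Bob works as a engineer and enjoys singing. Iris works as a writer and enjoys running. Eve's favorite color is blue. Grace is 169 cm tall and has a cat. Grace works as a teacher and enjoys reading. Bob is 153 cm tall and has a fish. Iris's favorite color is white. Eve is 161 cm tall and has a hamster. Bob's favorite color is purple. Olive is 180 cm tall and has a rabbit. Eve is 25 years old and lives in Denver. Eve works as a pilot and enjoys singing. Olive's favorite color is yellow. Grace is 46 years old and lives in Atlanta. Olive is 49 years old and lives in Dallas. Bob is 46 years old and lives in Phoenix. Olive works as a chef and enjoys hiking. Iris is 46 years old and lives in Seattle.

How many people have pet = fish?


Count: 1

1


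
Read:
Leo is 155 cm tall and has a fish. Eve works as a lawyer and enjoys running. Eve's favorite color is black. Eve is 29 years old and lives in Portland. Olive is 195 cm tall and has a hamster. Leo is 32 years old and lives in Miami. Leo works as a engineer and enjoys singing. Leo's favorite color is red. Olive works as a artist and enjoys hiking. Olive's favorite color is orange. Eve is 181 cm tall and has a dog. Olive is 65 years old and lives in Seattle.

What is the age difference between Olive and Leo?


|65 - 32| = 33

33


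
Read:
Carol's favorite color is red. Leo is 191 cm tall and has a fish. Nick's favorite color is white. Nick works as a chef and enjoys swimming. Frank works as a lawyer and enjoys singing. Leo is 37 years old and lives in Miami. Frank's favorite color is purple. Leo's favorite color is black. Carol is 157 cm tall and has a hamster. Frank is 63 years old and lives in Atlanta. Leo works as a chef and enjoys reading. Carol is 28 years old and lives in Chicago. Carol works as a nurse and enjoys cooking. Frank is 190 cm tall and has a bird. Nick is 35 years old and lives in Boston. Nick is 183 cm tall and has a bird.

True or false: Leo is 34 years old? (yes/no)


Leo is actually 37. no

no


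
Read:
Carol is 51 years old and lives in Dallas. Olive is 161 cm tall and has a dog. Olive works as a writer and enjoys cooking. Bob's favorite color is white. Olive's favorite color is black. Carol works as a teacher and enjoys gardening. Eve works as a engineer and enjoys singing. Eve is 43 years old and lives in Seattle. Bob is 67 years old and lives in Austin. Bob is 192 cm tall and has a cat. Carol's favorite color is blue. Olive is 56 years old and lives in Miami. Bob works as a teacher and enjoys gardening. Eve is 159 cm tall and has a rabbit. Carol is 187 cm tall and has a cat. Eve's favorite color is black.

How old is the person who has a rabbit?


Person with rabbit is Eve, age 43

43


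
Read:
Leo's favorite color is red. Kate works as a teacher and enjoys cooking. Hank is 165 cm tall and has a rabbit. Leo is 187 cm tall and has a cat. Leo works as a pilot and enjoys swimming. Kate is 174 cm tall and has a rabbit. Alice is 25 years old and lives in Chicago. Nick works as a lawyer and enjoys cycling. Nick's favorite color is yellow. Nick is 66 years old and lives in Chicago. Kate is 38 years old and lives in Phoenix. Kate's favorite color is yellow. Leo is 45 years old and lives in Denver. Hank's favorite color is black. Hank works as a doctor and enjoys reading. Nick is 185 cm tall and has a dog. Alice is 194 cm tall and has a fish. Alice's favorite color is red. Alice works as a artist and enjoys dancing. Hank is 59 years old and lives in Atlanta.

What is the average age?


Sum=233, n=5, avg=46.6

46.6


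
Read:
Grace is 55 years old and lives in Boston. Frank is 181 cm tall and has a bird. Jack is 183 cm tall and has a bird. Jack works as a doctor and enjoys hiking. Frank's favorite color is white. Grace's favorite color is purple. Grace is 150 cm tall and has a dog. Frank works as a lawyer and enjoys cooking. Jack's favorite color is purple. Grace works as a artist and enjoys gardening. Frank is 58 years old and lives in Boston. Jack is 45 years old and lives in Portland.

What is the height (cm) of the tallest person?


Tallest: Jack at 183 cm

183


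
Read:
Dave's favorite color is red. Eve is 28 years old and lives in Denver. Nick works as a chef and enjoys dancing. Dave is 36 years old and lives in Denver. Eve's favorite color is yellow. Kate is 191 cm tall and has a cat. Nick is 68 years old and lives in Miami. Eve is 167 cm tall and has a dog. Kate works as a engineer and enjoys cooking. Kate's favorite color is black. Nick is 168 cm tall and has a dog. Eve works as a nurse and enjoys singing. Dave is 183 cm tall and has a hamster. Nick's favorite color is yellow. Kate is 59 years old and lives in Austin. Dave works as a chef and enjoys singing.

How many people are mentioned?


People: Nick, Dave, Kate, Eve. Count = 4

4


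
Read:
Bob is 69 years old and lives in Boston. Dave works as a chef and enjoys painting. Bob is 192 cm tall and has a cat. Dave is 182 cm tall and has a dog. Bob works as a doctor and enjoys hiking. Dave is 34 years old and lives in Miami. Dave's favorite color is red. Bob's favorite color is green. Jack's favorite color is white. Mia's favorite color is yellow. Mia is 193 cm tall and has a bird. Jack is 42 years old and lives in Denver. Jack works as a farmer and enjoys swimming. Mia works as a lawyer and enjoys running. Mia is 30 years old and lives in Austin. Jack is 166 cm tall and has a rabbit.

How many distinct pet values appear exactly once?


Unique pet values: 4

4


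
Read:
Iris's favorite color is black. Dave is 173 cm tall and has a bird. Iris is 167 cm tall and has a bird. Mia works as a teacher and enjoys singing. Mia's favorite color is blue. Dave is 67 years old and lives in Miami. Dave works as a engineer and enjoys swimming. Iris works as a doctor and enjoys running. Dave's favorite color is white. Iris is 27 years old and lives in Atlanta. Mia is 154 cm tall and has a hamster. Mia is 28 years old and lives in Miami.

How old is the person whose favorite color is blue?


Person with favorite color=blue is Mia, age 28

28


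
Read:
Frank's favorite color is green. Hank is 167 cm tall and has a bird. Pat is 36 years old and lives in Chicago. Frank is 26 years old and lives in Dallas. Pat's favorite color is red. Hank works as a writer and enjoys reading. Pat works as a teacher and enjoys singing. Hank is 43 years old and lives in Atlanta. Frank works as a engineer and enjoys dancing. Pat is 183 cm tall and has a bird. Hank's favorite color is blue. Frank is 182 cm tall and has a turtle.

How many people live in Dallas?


Count in Dallas: 1

1


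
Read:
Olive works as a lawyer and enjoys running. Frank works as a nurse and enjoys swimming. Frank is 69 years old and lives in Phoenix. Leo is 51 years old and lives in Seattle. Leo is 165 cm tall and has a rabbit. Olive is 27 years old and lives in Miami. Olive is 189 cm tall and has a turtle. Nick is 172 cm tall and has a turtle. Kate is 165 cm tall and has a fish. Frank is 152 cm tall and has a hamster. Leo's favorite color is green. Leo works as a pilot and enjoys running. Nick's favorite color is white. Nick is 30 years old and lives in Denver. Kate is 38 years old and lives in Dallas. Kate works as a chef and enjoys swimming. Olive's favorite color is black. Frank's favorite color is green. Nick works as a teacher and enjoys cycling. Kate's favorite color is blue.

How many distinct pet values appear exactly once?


Unique pet values: 3

3


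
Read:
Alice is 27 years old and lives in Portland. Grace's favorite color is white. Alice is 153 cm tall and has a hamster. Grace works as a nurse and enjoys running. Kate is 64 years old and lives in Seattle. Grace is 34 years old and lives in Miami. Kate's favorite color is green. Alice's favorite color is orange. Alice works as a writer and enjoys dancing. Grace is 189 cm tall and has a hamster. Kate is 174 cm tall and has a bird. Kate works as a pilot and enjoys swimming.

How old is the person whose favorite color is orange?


Person with favorite color=orange is Alice, age 27

27


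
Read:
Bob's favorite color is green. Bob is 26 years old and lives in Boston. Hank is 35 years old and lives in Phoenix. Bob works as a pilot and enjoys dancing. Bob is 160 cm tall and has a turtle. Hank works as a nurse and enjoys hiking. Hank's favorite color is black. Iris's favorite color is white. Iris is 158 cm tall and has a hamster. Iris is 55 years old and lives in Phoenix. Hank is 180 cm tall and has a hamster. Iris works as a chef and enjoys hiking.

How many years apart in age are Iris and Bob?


55 vs 26, diff = 29

29


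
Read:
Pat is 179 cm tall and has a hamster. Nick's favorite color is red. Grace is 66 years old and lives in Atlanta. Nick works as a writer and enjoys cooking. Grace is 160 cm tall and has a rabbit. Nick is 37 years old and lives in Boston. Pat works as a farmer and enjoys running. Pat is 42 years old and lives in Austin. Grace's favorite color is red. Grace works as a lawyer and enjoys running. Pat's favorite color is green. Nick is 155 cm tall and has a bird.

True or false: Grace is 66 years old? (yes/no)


Grace is actually 66. yes

yes


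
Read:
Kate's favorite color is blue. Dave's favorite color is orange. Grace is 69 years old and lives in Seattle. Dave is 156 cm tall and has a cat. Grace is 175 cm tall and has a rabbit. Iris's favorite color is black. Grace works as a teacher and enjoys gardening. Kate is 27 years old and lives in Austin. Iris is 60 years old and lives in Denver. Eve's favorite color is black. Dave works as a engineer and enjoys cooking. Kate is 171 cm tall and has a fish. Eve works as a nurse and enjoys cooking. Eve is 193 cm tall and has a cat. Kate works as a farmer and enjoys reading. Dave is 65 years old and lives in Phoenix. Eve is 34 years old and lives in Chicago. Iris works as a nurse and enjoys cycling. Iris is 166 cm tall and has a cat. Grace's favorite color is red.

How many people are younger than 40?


Filter: 2

2


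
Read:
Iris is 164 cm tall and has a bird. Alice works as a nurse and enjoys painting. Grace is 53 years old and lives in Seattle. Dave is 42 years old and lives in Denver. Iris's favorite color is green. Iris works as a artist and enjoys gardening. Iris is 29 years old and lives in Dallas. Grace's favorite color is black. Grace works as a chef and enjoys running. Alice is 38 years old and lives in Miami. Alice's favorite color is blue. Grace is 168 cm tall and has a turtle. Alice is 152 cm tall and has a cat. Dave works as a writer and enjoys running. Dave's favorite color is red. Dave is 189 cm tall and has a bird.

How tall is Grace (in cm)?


Grace is 168 cm tall

168


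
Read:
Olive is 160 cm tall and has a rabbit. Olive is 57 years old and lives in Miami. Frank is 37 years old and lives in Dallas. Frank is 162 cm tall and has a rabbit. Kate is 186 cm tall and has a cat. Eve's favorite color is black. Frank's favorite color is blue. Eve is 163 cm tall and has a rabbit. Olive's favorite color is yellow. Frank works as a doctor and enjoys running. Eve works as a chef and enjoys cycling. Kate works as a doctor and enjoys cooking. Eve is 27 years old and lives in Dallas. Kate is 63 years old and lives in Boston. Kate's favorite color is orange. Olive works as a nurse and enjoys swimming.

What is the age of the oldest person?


Oldest: Kate at 63

63


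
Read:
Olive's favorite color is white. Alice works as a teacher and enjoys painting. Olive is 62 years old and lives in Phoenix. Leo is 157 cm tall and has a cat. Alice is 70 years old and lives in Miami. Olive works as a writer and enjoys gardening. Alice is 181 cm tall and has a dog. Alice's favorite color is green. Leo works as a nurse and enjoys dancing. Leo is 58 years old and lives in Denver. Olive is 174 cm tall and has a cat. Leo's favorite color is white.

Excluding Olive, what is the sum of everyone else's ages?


Sum (excluding Olive): 128

128


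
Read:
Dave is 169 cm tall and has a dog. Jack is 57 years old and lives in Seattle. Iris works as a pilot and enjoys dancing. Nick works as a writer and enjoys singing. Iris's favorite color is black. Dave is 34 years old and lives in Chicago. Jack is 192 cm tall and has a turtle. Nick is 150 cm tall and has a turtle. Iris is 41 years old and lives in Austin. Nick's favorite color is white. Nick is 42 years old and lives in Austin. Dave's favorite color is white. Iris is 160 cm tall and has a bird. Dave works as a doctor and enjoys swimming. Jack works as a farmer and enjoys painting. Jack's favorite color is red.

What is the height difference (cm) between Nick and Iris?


|150 - 160| = 10

10


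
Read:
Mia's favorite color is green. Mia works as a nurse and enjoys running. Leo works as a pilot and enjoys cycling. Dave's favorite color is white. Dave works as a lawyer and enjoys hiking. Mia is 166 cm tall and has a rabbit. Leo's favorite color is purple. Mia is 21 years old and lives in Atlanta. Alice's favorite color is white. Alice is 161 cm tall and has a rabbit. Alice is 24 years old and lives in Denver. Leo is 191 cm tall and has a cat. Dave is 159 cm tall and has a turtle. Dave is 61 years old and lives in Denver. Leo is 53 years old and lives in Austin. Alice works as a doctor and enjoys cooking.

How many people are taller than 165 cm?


Taller than 165: 2

2


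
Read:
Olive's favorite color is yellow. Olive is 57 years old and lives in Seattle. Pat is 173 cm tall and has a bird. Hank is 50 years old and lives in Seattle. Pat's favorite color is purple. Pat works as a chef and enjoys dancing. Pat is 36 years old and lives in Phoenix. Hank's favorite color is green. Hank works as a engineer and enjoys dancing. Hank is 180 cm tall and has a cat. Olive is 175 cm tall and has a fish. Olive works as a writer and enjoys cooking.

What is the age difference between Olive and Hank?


|57 - 50| = 7

7


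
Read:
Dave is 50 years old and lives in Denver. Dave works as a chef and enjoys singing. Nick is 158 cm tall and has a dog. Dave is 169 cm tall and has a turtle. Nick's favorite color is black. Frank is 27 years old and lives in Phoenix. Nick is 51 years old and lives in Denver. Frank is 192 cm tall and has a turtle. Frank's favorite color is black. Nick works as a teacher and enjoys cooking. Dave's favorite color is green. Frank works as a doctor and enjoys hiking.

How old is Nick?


Nick is 51 years old

51


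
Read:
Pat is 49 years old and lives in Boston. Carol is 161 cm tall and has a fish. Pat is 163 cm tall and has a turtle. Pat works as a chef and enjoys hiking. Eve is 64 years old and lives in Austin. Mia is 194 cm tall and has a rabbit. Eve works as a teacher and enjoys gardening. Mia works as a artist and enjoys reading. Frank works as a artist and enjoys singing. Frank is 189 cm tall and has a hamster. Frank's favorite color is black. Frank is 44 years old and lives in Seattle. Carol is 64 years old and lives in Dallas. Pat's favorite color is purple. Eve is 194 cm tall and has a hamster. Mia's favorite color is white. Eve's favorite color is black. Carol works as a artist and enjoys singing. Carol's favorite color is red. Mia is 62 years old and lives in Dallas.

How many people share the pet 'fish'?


Count: 1

1


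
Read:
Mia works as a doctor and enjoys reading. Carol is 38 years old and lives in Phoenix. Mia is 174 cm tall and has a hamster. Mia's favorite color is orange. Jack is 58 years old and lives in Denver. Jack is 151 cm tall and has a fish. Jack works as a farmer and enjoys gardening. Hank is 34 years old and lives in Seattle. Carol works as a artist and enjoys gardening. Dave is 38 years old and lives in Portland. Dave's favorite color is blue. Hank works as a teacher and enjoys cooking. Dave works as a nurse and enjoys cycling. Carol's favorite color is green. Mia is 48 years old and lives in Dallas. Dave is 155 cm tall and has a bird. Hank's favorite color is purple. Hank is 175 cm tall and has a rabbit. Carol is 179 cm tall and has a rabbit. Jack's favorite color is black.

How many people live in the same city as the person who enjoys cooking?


Person with hobby cooking is Hank, city Seattle. Count = 1

1


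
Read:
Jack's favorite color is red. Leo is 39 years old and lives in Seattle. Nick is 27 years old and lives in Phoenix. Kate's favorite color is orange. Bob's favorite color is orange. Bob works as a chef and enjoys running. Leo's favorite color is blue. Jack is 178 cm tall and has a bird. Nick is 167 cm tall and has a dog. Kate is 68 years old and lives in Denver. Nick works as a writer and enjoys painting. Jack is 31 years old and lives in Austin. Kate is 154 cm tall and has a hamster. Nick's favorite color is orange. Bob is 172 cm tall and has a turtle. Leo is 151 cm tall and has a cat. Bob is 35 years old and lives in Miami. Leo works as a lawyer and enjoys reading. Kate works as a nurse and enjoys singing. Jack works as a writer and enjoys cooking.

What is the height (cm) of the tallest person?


Tallest: Jack at 178 cm

178


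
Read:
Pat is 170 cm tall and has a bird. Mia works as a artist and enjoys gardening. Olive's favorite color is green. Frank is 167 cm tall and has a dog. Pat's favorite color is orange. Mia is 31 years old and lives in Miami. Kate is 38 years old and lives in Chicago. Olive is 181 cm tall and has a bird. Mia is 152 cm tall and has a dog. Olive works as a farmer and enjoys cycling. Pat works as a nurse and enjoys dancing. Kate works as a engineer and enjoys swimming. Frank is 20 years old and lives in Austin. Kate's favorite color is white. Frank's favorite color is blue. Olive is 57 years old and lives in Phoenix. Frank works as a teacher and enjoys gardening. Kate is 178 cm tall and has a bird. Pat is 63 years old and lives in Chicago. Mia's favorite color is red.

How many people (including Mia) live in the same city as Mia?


Mia lives in Miami. Count = 1

1


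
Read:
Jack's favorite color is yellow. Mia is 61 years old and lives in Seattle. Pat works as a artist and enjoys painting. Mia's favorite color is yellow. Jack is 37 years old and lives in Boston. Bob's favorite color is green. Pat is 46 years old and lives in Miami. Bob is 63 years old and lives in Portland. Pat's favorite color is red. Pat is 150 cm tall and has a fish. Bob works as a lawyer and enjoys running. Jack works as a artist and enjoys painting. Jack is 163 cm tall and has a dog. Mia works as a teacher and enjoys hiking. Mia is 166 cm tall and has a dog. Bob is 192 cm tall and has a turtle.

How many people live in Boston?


Count in Boston: 1

1


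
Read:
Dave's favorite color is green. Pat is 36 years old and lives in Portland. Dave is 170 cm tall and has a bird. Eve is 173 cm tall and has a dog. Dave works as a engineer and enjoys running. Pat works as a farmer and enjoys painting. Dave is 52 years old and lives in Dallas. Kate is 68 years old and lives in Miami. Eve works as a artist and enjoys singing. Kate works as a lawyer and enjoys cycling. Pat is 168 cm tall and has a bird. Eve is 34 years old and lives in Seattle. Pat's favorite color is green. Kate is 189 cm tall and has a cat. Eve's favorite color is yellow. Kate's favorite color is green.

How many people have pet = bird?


Count: 2

2


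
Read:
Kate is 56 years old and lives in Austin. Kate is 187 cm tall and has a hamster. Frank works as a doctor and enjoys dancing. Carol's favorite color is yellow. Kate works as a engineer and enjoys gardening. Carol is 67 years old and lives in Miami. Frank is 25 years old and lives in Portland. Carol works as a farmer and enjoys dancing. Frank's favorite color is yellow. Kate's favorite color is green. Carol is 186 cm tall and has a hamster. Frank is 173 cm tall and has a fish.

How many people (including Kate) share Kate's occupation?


Kate is a engineer. Count = 1

1


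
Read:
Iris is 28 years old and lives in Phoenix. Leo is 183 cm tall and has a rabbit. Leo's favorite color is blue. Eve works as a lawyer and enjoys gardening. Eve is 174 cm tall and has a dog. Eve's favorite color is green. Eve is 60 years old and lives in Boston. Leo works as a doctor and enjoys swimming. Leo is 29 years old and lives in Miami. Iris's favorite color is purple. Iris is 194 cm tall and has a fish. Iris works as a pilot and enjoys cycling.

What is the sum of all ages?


28+60+29 = 117

117


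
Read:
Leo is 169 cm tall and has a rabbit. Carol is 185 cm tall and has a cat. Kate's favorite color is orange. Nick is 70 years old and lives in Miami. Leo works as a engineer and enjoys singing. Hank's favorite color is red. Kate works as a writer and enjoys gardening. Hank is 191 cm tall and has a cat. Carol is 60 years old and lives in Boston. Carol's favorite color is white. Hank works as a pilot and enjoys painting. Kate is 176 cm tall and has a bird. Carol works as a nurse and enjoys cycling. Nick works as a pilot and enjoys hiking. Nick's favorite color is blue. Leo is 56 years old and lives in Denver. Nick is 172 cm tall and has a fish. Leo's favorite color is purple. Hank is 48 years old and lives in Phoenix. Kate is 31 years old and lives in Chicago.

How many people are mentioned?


People: Carol, Hank, Nick, Leo, Kate. Count = 5

5


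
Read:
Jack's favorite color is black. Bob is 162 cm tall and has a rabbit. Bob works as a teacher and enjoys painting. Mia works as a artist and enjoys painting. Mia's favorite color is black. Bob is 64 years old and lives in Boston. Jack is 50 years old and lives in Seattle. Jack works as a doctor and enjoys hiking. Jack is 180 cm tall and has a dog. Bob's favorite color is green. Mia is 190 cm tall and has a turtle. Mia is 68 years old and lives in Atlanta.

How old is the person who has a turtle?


Person with turtle is Mia, age 68

68


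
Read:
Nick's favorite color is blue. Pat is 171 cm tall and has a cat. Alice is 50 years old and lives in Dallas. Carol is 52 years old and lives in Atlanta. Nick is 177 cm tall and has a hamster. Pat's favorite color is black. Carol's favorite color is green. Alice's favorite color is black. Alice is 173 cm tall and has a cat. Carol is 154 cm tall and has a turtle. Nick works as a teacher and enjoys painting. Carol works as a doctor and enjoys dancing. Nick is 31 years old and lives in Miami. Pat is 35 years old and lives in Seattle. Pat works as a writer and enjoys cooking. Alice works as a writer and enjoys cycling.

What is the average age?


Sum=168, n=4, avg=42

42


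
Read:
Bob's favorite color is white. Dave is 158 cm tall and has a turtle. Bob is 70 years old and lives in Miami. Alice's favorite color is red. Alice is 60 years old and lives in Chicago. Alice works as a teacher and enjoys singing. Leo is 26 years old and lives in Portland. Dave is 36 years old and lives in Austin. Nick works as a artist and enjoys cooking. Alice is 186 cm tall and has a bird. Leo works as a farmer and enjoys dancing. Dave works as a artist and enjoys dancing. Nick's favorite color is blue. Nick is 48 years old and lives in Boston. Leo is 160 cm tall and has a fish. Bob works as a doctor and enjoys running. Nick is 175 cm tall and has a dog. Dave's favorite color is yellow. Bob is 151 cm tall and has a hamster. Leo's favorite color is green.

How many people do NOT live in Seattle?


Not in Seattle: 5

5


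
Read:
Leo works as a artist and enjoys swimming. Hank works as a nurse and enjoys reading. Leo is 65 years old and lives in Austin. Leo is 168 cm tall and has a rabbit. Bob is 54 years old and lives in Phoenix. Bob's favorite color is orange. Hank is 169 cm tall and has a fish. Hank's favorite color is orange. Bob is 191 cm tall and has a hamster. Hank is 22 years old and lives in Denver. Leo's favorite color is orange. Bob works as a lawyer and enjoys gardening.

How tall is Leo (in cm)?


Leo is 168 cm tall

168


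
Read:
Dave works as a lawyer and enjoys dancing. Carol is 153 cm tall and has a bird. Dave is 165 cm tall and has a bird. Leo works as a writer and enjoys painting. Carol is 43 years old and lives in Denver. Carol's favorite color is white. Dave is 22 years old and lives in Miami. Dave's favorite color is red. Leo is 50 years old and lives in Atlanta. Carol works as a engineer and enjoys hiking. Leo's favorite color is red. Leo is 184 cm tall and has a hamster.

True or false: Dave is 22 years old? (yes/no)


Dave is actually 22. yes

yes


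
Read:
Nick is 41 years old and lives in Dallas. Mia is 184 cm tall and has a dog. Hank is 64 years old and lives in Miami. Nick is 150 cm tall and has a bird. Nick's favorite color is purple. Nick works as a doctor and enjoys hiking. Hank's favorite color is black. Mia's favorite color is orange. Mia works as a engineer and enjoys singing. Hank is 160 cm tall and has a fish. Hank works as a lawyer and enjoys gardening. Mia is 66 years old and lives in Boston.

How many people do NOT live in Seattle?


Not in Seattle: 3

3


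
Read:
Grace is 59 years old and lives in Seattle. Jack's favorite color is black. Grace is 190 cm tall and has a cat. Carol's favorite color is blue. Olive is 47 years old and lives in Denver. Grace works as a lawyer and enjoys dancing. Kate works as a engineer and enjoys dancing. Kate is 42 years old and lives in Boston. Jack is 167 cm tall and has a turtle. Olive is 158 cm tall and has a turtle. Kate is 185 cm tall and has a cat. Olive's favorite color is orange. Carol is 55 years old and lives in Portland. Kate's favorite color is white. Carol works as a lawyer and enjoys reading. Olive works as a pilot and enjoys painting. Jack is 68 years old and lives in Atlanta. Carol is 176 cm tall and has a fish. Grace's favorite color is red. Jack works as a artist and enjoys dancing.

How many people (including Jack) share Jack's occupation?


Jack is a artist. Count = 1

1


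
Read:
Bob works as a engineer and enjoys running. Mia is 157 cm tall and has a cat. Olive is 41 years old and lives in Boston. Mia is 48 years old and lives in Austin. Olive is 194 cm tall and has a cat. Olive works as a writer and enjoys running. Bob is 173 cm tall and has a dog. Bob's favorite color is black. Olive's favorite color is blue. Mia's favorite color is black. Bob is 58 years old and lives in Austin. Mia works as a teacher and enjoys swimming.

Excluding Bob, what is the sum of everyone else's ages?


Sum (excluding Bob): 89

89


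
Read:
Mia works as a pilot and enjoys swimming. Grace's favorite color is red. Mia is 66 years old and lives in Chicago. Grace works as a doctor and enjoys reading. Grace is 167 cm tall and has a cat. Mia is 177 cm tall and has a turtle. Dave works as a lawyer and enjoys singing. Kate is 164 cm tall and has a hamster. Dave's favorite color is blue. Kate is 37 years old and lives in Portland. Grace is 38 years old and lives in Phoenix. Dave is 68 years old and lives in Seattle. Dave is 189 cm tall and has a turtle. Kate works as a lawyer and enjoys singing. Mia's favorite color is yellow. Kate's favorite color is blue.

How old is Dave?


Dave is 68 years old

68


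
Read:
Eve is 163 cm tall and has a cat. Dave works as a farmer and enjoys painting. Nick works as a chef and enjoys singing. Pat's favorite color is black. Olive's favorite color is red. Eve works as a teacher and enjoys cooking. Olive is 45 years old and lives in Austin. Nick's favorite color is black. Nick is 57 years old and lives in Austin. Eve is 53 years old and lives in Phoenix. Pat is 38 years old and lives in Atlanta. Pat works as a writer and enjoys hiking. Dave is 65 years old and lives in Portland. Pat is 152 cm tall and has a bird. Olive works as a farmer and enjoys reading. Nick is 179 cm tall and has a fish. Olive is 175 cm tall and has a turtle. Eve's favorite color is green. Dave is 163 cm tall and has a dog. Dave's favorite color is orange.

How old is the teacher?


The teacher is Eve, age 53

53


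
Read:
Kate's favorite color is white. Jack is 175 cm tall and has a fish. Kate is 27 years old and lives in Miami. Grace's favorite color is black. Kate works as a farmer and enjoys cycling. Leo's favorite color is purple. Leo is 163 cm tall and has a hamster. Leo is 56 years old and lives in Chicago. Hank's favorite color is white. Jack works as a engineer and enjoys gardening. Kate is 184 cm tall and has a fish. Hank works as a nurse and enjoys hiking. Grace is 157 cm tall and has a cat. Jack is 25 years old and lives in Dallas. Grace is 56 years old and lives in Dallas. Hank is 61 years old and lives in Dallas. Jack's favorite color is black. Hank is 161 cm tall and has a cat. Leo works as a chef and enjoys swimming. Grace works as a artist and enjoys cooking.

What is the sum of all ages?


61+27+56+56+25 = 225

225


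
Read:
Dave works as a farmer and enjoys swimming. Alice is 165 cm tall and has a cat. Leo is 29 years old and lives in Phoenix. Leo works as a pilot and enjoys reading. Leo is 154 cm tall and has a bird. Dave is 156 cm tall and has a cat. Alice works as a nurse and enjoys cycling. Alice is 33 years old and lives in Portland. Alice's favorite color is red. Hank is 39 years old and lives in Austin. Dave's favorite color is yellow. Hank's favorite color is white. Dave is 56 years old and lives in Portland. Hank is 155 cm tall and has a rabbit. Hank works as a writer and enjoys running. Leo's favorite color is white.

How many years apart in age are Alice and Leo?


33 vs 29, diff = 4

4


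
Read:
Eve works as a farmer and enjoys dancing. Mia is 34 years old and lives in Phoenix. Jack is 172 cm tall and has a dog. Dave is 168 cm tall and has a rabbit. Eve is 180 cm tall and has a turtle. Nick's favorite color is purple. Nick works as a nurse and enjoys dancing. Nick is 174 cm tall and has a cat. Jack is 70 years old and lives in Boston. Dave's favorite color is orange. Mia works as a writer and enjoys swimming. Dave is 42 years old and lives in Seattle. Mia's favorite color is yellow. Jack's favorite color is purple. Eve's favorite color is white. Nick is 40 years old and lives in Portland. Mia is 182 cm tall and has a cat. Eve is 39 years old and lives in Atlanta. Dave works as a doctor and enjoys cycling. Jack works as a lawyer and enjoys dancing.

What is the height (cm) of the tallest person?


Tallest: Mia at 182 cm

182


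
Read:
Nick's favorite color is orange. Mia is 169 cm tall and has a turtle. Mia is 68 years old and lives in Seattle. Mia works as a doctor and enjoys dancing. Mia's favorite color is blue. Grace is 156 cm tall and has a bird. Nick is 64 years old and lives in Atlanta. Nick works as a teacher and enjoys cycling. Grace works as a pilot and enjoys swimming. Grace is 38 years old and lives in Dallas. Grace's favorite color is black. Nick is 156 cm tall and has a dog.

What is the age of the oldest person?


Oldest: Mia at 68

68


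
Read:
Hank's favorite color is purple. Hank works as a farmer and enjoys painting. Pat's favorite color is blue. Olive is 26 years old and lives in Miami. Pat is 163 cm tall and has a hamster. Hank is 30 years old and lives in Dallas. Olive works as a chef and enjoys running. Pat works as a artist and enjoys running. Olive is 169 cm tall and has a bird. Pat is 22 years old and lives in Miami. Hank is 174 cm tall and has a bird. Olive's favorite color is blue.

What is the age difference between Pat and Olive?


|22 - 26| = 4

4


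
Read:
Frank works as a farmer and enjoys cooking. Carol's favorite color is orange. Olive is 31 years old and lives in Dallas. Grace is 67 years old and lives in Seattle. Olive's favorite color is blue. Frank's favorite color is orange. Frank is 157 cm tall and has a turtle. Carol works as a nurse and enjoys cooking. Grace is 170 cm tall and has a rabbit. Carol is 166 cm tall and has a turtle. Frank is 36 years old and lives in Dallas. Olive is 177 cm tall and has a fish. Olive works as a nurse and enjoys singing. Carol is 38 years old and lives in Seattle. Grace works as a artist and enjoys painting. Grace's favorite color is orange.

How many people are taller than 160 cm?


Taller than 160: 3

3


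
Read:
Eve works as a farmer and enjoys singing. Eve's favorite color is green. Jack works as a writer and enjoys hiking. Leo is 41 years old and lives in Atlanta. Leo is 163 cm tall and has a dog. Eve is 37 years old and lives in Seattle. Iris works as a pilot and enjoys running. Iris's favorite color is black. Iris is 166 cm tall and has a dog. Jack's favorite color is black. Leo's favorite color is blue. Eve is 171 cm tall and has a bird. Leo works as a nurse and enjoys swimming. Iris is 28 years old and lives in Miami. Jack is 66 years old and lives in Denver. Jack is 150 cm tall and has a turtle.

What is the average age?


Sum=172, n=4, avg=43

43


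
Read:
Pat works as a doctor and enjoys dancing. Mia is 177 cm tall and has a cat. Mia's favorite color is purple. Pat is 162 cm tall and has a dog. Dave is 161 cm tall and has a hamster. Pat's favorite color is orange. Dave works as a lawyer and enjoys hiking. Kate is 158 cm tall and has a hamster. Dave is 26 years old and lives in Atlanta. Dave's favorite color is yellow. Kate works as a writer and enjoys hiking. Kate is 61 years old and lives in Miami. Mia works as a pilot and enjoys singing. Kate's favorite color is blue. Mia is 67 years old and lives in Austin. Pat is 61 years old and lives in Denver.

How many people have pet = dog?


Count: 1

1


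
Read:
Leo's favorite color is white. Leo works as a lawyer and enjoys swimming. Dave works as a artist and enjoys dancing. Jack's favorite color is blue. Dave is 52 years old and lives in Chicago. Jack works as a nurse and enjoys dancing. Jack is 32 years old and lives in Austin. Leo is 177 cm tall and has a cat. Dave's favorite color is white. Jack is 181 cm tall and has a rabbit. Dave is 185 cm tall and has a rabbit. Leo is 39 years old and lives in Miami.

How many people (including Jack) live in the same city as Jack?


Jack lives in Austin. Count = 1

1


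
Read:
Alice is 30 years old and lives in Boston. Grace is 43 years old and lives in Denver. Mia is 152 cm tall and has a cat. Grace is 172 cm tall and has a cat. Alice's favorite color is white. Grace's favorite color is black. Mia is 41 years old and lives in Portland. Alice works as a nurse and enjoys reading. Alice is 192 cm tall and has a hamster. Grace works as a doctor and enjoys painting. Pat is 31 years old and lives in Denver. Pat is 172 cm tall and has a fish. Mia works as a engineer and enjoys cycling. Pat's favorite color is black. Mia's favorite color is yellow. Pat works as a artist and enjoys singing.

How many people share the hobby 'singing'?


Count: 1

1


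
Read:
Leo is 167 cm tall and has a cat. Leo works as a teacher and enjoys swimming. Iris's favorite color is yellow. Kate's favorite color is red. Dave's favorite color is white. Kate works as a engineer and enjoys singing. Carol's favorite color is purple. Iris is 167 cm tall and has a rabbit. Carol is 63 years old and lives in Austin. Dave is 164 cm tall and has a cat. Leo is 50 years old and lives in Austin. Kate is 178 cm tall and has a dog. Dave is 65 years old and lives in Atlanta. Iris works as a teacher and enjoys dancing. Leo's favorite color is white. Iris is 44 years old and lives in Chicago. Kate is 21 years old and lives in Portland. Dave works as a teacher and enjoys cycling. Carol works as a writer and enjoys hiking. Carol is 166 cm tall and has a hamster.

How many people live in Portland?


Count in Portland: 1

1


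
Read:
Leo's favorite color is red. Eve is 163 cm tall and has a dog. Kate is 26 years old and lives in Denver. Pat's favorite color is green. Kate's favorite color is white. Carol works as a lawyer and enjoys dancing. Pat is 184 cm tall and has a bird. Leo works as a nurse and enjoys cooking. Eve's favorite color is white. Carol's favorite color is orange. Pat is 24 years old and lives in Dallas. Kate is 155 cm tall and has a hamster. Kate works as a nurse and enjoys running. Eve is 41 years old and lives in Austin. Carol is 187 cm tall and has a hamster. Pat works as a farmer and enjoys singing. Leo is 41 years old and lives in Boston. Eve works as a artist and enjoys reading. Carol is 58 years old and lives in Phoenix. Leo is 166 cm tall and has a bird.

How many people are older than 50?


Filter: 1

1


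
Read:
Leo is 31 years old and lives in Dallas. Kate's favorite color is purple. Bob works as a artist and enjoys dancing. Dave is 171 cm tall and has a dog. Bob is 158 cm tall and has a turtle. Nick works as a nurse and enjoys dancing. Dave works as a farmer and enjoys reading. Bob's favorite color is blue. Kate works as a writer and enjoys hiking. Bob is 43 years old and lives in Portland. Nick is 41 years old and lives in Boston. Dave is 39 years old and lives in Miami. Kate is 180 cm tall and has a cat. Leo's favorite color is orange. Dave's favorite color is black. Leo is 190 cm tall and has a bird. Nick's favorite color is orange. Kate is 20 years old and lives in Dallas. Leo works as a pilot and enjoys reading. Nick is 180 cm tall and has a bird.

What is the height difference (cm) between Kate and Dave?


|180 - 171| = 9

9
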